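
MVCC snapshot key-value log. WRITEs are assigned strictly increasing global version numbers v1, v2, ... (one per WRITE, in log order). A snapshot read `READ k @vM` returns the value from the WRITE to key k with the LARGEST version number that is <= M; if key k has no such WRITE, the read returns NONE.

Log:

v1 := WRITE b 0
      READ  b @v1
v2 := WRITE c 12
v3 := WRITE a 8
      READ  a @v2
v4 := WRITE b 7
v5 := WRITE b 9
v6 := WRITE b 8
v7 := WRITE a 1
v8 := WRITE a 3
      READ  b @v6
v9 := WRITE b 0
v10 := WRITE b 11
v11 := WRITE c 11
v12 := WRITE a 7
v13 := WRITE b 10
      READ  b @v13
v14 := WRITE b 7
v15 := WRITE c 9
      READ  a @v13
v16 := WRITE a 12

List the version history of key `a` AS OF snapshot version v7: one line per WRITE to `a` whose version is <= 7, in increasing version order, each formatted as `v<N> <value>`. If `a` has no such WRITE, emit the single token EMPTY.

Answer: v3 8
v7 1

Derivation:
Scan writes for key=a with version <= 7:
  v1 WRITE b 0 -> skip
  v2 WRITE c 12 -> skip
  v3 WRITE a 8 -> keep
  v4 WRITE b 7 -> skip
  v5 WRITE b 9 -> skip
  v6 WRITE b 8 -> skip
  v7 WRITE a 1 -> keep
  v8 WRITE a 3 -> drop (> snap)
  v9 WRITE b 0 -> skip
  v10 WRITE b 11 -> skip
  v11 WRITE c 11 -> skip
  v12 WRITE a 7 -> drop (> snap)
  v13 WRITE b 10 -> skip
  v14 WRITE b 7 -> skip
  v15 WRITE c 9 -> skip
  v16 WRITE a 12 -> drop (> snap)
Collected: [(3, 8), (7, 1)]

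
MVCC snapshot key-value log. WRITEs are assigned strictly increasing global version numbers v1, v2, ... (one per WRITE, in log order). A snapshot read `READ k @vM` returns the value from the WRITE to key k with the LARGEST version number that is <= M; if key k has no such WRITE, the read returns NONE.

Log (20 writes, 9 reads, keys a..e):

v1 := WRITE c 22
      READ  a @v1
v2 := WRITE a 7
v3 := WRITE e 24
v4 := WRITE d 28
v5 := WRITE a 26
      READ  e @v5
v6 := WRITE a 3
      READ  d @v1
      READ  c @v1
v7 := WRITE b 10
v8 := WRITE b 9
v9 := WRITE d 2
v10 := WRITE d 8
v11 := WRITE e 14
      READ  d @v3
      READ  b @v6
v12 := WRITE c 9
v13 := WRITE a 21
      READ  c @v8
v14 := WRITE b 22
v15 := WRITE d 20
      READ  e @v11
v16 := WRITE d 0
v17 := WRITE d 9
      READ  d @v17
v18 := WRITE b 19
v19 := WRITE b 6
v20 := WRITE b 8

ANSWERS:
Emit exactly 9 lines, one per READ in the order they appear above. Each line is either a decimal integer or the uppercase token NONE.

v1: WRITE c=22  (c history now [(1, 22)])
READ a @v1: history=[] -> no version <= 1 -> NONE
v2: WRITE a=7  (a history now [(2, 7)])
v3: WRITE e=24  (e history now [(3, 24)])
v4: WRITE d=28  (d history now [(4, 28)])
v5: WRITE a=26  (a history now [(2, 7), (5, 26)])
READ e @v5: history=[(3, 24)] -> pick v3 -> 24
v6: WRITE a=3  (a history now [(2, 7), (5, 26), (6, 3)])
READ d @v1: history=[(4, 28)] -> no version <= 1 -> NONE
READ c @v1: history=[(1, 22)] -> pick v1 -> 22
v7: WRITE b=10  (b history now [(7, 10)])
v8: WRITE b=9  (b history now [(7, 10), (8, 9)])
v9: WRITE d=2  (d history now [(4, 28), (9, 2)])
v10: WRITE d=8  (d history now [(4, 28), (9, 2), (10, 8)])
v11: WRITE e=14  (e history now [(3, 24), (11, 14)])
READ d @v3: history=[(4, 28), (9, 2), (10, 8)] -> no version <= 3 -> NONE
READ b @v6: history=[(7, 10), (8, 9)] -> no version <= 6 -> NONE
v12: WRITE c=9  (c history now [(1, 22), (12, 9)])
v13: WRITE a=21  (a history now [(2, 7), (5, 26), (6, 3), (13, 21)])
READ c @v8: history=[(1, 22), (12, 9)] -> pick v1 -> 22
v14: WRITE b=22  (b history now [(7, 10), (8, 9), (14, 22)])
v15: WRITE d=20  (d history now [(4, 28), (9, 2), (10, 8), (15, 20)])
READ e @v11: history=[(3, 24), (11, 14)] -> pick v11 -> 14
v16: WRITE d=0  (d history now [(4, 28), (9, 2), (10, 8), (15, 20), (16, 0)])
v17: WRITE d=9  (d history now [(4, 28), (9, 2), (10, 8), (15, 20), (16, 0), (17, 9)])
READ d @v17: history=[(4, 28), (9, 2), (10, 8), (15, 20), (16, 0), (17, 9)] -> pick v17 -> 9
v18: WRITE b=19  (b history now [(7, 10), (8, 9), (14, 22), (18, 19)])
v19: WRITE b=6  (b history now [(7, 10), (8, 9), (14, 22), (18, 19), (19, 6)])
v20: WRITE b=8  (b history now [(7, 10), (8, 9), (14, 22), (18, 19), (19, 6), (20, 8)])

Answer: NONE
24
NONE
22
NONE
NONE
22
14
9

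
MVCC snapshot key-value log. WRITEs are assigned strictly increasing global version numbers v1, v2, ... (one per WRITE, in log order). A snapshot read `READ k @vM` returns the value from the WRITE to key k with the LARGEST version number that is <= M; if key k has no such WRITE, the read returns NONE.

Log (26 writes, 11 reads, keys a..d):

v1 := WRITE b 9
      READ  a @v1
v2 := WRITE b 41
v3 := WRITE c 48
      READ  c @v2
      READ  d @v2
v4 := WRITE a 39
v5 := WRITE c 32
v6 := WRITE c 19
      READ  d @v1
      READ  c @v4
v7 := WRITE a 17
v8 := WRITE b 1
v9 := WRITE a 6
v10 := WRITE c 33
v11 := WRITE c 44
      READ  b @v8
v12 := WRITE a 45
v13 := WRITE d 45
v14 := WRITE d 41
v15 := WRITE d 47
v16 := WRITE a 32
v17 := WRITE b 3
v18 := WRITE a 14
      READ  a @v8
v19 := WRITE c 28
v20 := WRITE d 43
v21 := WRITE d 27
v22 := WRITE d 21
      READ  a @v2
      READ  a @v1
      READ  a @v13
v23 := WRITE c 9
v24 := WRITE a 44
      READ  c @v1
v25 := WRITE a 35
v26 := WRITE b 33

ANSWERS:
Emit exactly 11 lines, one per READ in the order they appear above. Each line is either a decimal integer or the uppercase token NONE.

v1: WRITE b=9  (b history now [(1, 9)])
READ a @v1: history=[] -> no version <= 1 -> NONE
v2: WRITE b=41  (b history now [(1, 9), (2, 41)])
v3: WRITE c=48  (c history now [(3, 48)])
READ c @v2: history=[(3, 48)] -> no version <= 2 -> NONE
READ d @v2: history=[] -> no version <= 2 -> NONE
v4: WRITE a=39  (a history now [(4, 39)])
v5: WRITE c=32  (c history now [(3, 48), (5, 32)])
v6: WRITE c=19  (c history now [(3, 48), (5, 32), (6, 19)])
READ d @v1: history=[] -> no version <= 1 -> NONE
READ c @v4: history=[(3, 48), (5, 32), (6, 19)] -> pick v3 -> 48
v7: WRITE a=17  (a history now [(4, 39), (7, 17)])
v8: WRITE b=1  (b history now [(1, 9), (2, 41), (8, 1)])
v9: WRITE a=6  (a history now [(4, 39), (7, 17), (9, 6)])
v10: WRITE c=33  (c history now [(3, 48), (5, 32), (6, 19), (10, 33)])
v11: WRITE c=44  (c history now [(3, 48), (5, 32), (6, 19), (10, 33), (11, 44)])
READ b @v8: history=[(1, 9), (2, 41), (8, 1)] -> pick v8 -> 1
v12: WRITE a=45  (a history now [(4, 39), (7, 17), (9, 6), (12, 45)])
v13: WRITE d=45  (d history now [(13, 45)])
v14: WRITE d=41  (d history now [(13, 45), (14, 41)])
v15: WRITE d=47  (d history now [(13, 45), (14, 41), (15, 47)])
v16: WRITE a=32  (a history now [(4, 39), (7, 17), (9, 6), (12, 45), (16, 32)])
v17: WRITE b=3  (b history now [(1, 9), (2, 41), (8, 1), (17, 3)])
v18: WRITE a=14  (a history now [(4, 39), (7, 17), (9, 6), (12, 45), (16, 32), (18, 14)])
READ a @v8: history=[(4, 39), (7, 17), (9, 6), (12, 45), (16, 32), (18, 14)] -> pick v7 -> 17
v19: WRITE c=28  (c history now [(3, 48), (5, 32), (6, 19), (10, 33), (11, 44), (19, 28)])
v20: WRITE d=43  (d history now [(13, 45), (14, 41), (15, 47), (20, 43)])
v21: WRITE d=27  (d history now [(13, 45), (14, 41), (15, 47), (20, 43), (21, 27)])
v22: WRITE d=21  (d history now [(13, 45), (14, 41), (15, 47), (20, 43), (21, 27), (22, 21)])
READ a @v2: history=[(4, 39), (7, 17), (9, 6), (12, 45), (16, 32), (18, 14)] -> no version <= 2 -> NONE
READ a @v1: history=[(4, 39), (7, 17), (9, 6), (12, 45), (16, 32), (18, 14)] -> no version <= 1 -> NONE
READ a @v13: history=[(4, 39), (7, 17), (9, 6), (12, 45), (16, 32), (18, 14)] -> pick v12 -> 45
v23: WRITE c=9  (c history now [(3, 48), (5, 32), (6, 19), (10, 33), (11, 44), (19, 28), (23, 9)])
v24: WRITE a=44  (a history now [(4, 39), (7, 17), (9, 6), (12, 45), (16, 32), (18, 14), (24, 44)])
READ c @v1: history=[(3, 48), (5, 32), (6, 19), (10, 33), (11, 44), (19, 28), (23, 9)] -> no version <= 1 -> NONE
v25: WRITE a=35  (a history now [(4, 39), (7, 17), (9, 6), (12, 45), (16, 32), (18, 14), (24, 44), (25, 35)])
v26: WRITE b=33  (b history now [(1, 9), (2, 41), (8, 1), (17, 3), (26, 33)])

Answer: NONE
NONE
NONE
NONE
48
1
17
NONE
NONE
45
NONE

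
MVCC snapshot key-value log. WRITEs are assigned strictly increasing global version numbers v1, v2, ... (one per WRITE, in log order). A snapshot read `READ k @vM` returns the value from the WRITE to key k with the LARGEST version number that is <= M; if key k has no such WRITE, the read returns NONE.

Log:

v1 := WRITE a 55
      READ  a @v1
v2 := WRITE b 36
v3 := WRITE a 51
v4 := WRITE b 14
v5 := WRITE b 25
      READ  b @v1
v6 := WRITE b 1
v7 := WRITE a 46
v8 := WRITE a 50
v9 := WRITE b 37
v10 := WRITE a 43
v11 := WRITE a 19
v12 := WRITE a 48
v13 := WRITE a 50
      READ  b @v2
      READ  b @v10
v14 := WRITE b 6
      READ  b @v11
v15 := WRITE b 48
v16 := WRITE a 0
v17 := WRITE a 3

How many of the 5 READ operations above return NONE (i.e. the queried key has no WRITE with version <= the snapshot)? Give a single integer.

Answer: 1

Derivation:
v1: WRITE a=55  (a history now [(1, 55)])
READ a @v1: history=[(1, 55)] -> pick v1 -> 55
v2: WRITE b=36  (b history now [(2, 36)])
v3: WRITE a=51  (a history now [(1, 55), (3, 51)])
v4: WRITE b=14  (b history now [(2, 36), (4, 14)])
v5: WRITE b=25  (b history now [(2, 36), (4, 14), (5, 25)])
READ b @v1: history=[(2, 36), (4, 14), (5, 25)] -> no version <= 1 -> NONE
v6: WRITE b=1  (b history now [(2, 36), (4, 14), (5, 25), (6, 1)])
v7: WRITE a=46  (a history now [(1, 55), (3, 51), (7, 46)])
v8: WRITE a=50  (a history now [(1, 55), (3, 51), (7, 46), (8, 50)])
v9: WRITE b=37  (b history now [(2, 36), (4, 14), (5, 25), (6, 1), (9, 37)])
v10: WRITE a=43  (a history now [(1, 55), (3, 51), (7, 46), (8, 50), (10, 43)])
v11: WRITE a=19  (a history now [(1, 55), (3, 51), (7, 46), (8, 50), (10, 43), (11, 19)])
v12: WRITE a=48  (a history now [(1, 55), (3, 51), (7, 46), (8, 50), (10, 43), (11, 19), (12, 48)])
v13: WRITE a=50  (a history now [(1, 55), (3, 51), (7, 46), (8, 50), (10, 43), (11, 19), (12, 48), (13, 50)])
READ b @v2: history=[(2, 36), (4, 14), (5, 25), (6, 1), (9, 37)] -> pick v2 -> 36
READ b @v10: history=[(2, 36), (4, 14), (5, 25), (6, 1), (9, 37)] -> pick v9 -> 37
v14: WRITE b=6  (b history now [(2, 36), (4, 14), (5, 25), (6, 1), (9, 37), (14, 6)])
READ b @v11: history=[(2, 36), (4, 14), (5, 25), (6, 1), (9, 37), (14, 6)] -> pick v9 -> 37
v15: WRITE b=48  (b history now [(2, 36), (4, 14), (5, 25), (6, 1), (9, 37), (14, 6), (15, 48)])
v16: WRITE a=0  (a history now [(1, 55), (3, 51), (7, 46), (8, 50), (10, 43), (11, 19), (12, 48), (13, 50), (16, 0)])
v17: WRITE a=3  (a history now [(1, 55), (3, 51), (7, 46), (8, 50), (10, 43), (11, 19), (12, 48), (13, 50), (16, 0), (17, 3)])
Read results in order: ['55', 'NONE', '36', '37', '37']
NONE count = 1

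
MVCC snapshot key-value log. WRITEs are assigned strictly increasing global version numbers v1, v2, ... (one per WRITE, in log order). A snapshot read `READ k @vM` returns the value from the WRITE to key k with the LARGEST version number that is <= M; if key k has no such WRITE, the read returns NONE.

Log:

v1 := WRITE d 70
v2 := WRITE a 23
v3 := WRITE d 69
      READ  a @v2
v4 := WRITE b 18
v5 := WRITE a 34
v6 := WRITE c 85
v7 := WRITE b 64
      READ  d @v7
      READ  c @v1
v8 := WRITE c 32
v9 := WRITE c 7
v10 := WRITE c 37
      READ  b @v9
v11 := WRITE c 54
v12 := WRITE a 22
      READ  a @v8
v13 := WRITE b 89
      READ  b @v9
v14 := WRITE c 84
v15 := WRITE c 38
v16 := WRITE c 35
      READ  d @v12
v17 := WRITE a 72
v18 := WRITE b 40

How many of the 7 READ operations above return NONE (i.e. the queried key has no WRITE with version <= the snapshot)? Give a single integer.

v1: WRITE d=70  (d history now [(1, 70)])
v2: WRITE a=23  (a history now [(2, 23)])
v3: WRITE d=69  (d history now [(1, 70), (3, 69)])
READ a @v2: history=[(2, 23)] -> pick v2 -> 23
v4: WRITE b=18  (b history now [(4, 18)])
v5: WRITE a=34  (a history now [(2, 23), (5, 34)])
v6: WRITE c=85  (c history now [(6, 85)])
v7: WRITE b=64  (b history now [(4, 18), (7, 64)])
READ d @v7: history=[(1, 70), (3, 69)] -> pick v3 -> 69
READ c @v1: history=[(6, 85)] -> no version <= 1 -> NONE
v8: WRITE c=32  (c history now [(6, 85), (8, 32)])
v9: WRITE c=7  (c history now [(6, 85), (8, 32), (9, 7)])
v10: WRITE c=37  (c history now [(6, 85), (8, 32), (9, 7), (10, 37)])
READ b @v9: history=[(4, 18), (7, 64)] -> pick v7 -> 64
v11: WRITE c=54  (c history now [(6, 85), (8, 32), (9, 7), (10, 37), (11, 54)])
v12: WRITE a=22  (a history now [(2, 23), (5, 34), (12, 22)])
READ a @v8: history=[(2, 23), (5, 34), (12, 22)] -> pick v5 -> 34
v13: WRITE b=89  (b history now [(4, 18), (7, 64), (13, 89)])
READ b @v9: history=[(4, 18), (7, 64), (13, 89)] -> pick v7 -> 64
v14: WRITE c=84  (c history now [(6, 85), (8, 32), (9, 7), (10, 37), (11, 54), (14, 84)])
v15: WRITE c=38  (c history now [(6, 85), (8, 32), (9, 7), (10, 37), (11, 54), (14, 84), (15, 38)])
v16: WRITE c=35  (c history now [(6, 85), (8, 32), (9, 7), (10, 37), (11, 54), (14, 84), (15, 38), (16, 35)])
READ d @v12: history=[(1, 70), (3, 69)] -> pick v3 -> 69
v17: WRITE a=72  (a history now [(2, 23), (5, 34), (12, 22), (17, 72)])
v18: WRITE b=40  (b history now [(4, 18), (7, 64), (13, 89), (18, 40)])
Read results in order: ['23', '69', 'NONE', '64', '34', '64', '69']
NONE count = 1

Answer: 1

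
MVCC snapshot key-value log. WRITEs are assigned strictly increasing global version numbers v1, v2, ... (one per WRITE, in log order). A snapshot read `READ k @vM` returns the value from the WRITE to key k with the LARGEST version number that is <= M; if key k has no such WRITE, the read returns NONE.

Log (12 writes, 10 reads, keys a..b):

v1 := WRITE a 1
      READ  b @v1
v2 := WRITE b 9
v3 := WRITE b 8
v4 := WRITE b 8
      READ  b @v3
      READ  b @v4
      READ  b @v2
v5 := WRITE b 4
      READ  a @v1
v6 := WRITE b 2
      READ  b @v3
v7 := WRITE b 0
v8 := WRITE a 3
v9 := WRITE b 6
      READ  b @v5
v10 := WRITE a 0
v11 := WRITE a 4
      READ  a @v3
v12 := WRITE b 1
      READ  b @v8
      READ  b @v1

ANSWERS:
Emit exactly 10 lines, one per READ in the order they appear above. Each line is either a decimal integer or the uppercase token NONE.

Answer: NONE
8
8
9
1
8
4
1
0
NONE

Derivation:
v1: WRITE a=1  (a history now [(1, 1)])
READ b @v1: history=[] -> no version <= 1 -> NONE
v2: WRITE b=9  (b history now [(2, 9)])
v3: WRITE b=8  (b history now [(2, 9), (3, 8)])
v4: WRITE b=8  (b history now [(2, 9), (3, 8), (4, 8)])
READ b @v3: history=[(2, 9), (3, 8), (4, 8)] -> pick v3 -> 8
READ b @v4: history=[(2, 9), (3, 8), (4, 8)] -> pick v4 -> 8
READ b @v2: history=[(2, 9), (3, 8), (4, 8)] -> pick v2 -> 9
v5: WRITE b=4  (b history now [(2, 9), (3, 8), (4, 8), (5, 4)])
READ a @v1: history=[(1, 1)] -> pick v1 -> 1
v6: WRITE b=2  (b history now [(2, 9), (3, 8), (4, 8), (5, 4), (6, 2)])
READ b @v3: history=[(2, 9), (3, 8), (4, 8), (5, 4), (6, 2)] -> pick v3 -> 8
v7: WRITE b=0  (b history now [(2, 9), (3, 8), (4, 8), (5, 4), (6, 2), (7, 0)])
v8: WRITE a=3  (a history now [(1, 1), (8, 3)])
v9: WRITE b=6  (b history now [(2, 9), (3, 8), (4, 8), (5, 4), (6, 2), (7, 0), (9, 6)])
READ b @v5: history=[(2, 9), (3, 8), (4, 8), (5, 4), (6, 2), (7, 0), (9, 6)] -> pick v5 -> 4
v10: WRITE a=0  (a history now [(1, 1), (8, 3), (10, 0)])
v11: WRITE a=4  (a history now [(1, 1), (8, 3), (10, 0), (11, 4)])
READ a @v3: history=[(1, 1), (8, 3), (10, 0), (11, 4)] -> pick v1 -> 1
v12: WRITE b=1  (b history now [(2, 9), (3, 8), (4, 8), (5, 4), (6, 2), (7, 0), (9, 6), (12, 1)])
READ b @v8: history=[(2, 9), (3, 8), (4, 8), (5, 4), (6, 2), (7, 0), (9, 6), (12, 1)] -> pick v7 -> 0
READ b @v1: history=[(2, 9), (3, 8), (4, 8), (5, 4), (6, 2), (7, 0), (9, 6), (12, 1)] -> no version <= 1 -> NONE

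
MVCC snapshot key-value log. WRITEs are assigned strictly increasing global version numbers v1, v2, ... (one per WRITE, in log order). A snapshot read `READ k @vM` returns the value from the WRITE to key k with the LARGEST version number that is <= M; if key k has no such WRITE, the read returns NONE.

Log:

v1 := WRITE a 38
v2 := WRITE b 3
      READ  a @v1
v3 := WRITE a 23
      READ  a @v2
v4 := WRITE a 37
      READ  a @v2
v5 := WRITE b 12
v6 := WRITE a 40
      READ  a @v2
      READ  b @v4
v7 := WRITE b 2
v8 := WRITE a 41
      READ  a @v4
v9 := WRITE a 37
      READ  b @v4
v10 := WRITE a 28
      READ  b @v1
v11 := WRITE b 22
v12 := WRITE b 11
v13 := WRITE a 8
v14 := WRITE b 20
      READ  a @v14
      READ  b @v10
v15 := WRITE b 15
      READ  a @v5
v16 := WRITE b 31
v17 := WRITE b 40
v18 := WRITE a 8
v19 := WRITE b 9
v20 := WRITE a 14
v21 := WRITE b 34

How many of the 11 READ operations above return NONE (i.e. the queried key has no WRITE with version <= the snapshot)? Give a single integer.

v1: WRITE a=38  (a history now [(1, 38)])
v2: WRITE b=3  (b history now [(2, 3)])
READ a @v1: history=[(1, 38)] -> pick v1 -> 38
v3: WRITE a=23  (a history now [(1, 38), (3, 23)])
READ a @v2: history=[(1, 38), (3, 23)] -> pick v1 -> 38
v4: WRITE a=37  (a history now [(1, 38), (3, 23), (4, 37)])
READ a @v2: history=[(1, 38), (3, 23), (4, 37)] -> pick v1 -> 38
v5: WRITE b=12  (b history now [(2, 3), (5, 12)])
v6: WRITE a=40  (a history now [(1, 38), (3, 23), (4, 37), (6, 40)])
READ a @v2: history=[(1, 38), (3, 23), (4, 37), (6, 40)] -> pick v1 -> 38
READ b @v4: history=[(2, 3), (5, 12)] -> pick v2 -> 3
v7: WRITE b=2  (b history now [(2, 3), (5, 12), (7, 2)])
v8: WRITE a=41  (a history now [(1, 38), (3, 23), (4, 37), (6, 40), (8, 41)])
READ a @v4: history=[(1, 38), (3, 23), (4, 37), (6, 40), (8, 41)] -> pick v4 -> 37
v9: WRITE a=37  (a history now [(1, 38), (3, 23), (4, 37), (6, 40), (8, 41), (9, 37)])
READ b @v4: history=[(2, 3), (5, 12), (7, 2)] -> pick v2 -> 3
v10: WRITE a=28  (a history now [(1, 38), (3, 23), (4, 37), (6, 40), (8, 41), (9, 37), (10, 28)])
READ b @v1: history=[(2, 3), (5, 12), (7, 2)] -> no version <= 1 -> NONE
v11: WRITE b=22  (b history now [(2, 3), (5, 12), (7, 2), (11, 22)])
v12: WRITE b=11  (b history now [(2, 3), (5, 12), (7, 2), (11, 22), (12, 11)])
v13: WRITE a=8  (a history now [(1, 38), (3, 23), (4, 37), (6, 40), (8, 41), (9, 37), (10, 28), (13, 8)])
v14: WRITE b=20  (b history now [(2, 3), (5, 12), (7, 2), (11, 22), (12, 11), (14, 20)])
READ a @v14: history=[(1, 38), (3, 23), (4, 37), (6, 40), (8, 41), (9, 37), (10, 28), (13, 8)] -> pick v13 -> 8
READ b @v10: history=[(2, 3), (5, 12), (7, 2), (11, 22), (12, 11), (14, 20)] -> pick v7 -> 2
v15: WRITE b=15  (b history now [(2, 3), (5, 12), (7, 2), (11, 22), (12, 11), (14, 20), (15, 15)])
READ a @v5: history=[(1, 38), (3, 23), (4, 37), (6, 40), (8, 41), (9, 37), (10, 28), (13, 8)] -> pick v4 -> 37
v16: WRITE b=31  (b history now [(2, 3), (5, 12), (7, 2), (11, 22), (12, 11), (14, 20), (15, 15), (16, 31)])
v17: WRITE b=40  (b history now [(2, 3), (5, 12), (7, 2), (11, 22), (12, 11), (14, 20), (15, 15), (16, 31), (17, 40)])
v18: WRITE a=8  (a history now [(1, 38), (3, 23), (4, 37), (6, 40), (8, 41), (9, 37), (10, 28), (13, 8), (18, 8)])
v19: WRITE b=9  (b history now [(2, 3), (5, 12), (7, 2), (11, 22), (12, 11), (14, 20), (15, 15), (16, 31), (17, 40), (19, 9)])
v20: WRITE a=14  (a history now [(1, 38), (3, 23), (4, 37), (6, 40), (8, 41), (9, 37), (10, 28), (13, 8), (18, 8), (20, 14)])
v21: WRITE b=34  (b history now [(2, 3), (5, 12), (7, 2), (11, 22), (12, 11), (14, 20), (15, 15), (16, 31), (17, 40), (19, 9), (21, 34)])
Read results in order: ['38', '38', '38', '38', '3', '37', '3', 'NONE', '8', '2', '37']
NONE count = 1

Answer: 1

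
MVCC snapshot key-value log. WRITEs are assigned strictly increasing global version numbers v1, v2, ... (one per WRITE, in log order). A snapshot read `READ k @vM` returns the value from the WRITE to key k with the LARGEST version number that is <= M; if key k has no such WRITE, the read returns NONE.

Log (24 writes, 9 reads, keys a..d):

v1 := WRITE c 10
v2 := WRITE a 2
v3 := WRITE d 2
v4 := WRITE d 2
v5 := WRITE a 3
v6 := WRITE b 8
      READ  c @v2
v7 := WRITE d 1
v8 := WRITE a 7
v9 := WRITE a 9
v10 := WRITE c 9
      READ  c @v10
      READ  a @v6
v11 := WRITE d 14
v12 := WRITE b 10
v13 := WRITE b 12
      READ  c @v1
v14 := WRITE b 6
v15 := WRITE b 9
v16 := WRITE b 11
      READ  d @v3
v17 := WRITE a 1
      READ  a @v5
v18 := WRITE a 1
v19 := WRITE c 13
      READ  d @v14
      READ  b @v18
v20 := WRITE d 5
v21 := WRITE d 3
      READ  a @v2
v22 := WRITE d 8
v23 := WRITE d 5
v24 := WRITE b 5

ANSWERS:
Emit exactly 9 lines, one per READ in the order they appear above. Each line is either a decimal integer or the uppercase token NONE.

v1: WRITE c=10  (c history now [(1, 10)])
v2: WRITE a=2  (a history now [(2, 2)])
v3: WRITE d=2  (d history now [(3, 2)])
v4: WRITE d=2  (d history now [(3, 2), (4, 2)])
v5: WRITE a=3  (a history now [(2, 2), (5, 3)])
v6: WRITE b=8  (b history now [(6, 8)])
READ c @v2: history=[(1, 10)] -> pick v1 -> 10
v7: WRITE d=1  (d history now [(3, 2), (4, 2), (7, 1)])
v8: WRITE a=7  (a history now [(2, 2), (5, 3), (8, 7)])
v9: WRITE a=9  (a history now [(2, 2), (5, 3), (8, 7), (9, 9)])
v10: WRITE c=9  (c history now [(1, 10), (10, 9)])
READ c @v10: history=[(1, 10), (10, 9)] -> pick v10 -> 9
READ a @v6: history=[(2, 2), (5, 3), (8, 7), (9, 9)] -> pick v5 -> 3
v11: WRITE d=14  (d history now [(3, 2), (4, 2), (7, 1), (11, 14)])
v12: WRITE b=10  (b history now [(6, 8), (12, 10)])
v13: WRITE b=12  (b history now [(6, 8), (12, 10), (13, 12)])
READ c @v1: history=[(1, 10), (10, 9)] -> pick v1 -> 10
v14: WRITE b=6  (b history now [(6, 8), (12, 10), (13, 12), (14, 6)])
v15: WRITE b=9  (b history now [(6, 8), (12, 10), (13, 12), (14, 6), (15, 9)])
v16: WRITE b=11  (b history now [(6, 8), (12, 10), (13, 12), (14, 6), (15, 9), (16, 11)])
READ d @v3: history=[(3, 2), (4, 2), (7, 1), (11, 14)] -> pick v3 -> 2
v17: WRITE a=1  (a history now [(2, 2), (5, 3), (8, 7), (9, 9), (17, 1)])
READ a @v5: history=[(2, 2), (5, 3), (8, 7), (9, 9), (17, 1)] -> pick v5 -> 3
v18: WRITE a=1  (a history now [(2, 2), (5, 3), (8, 7), (9, 9), (17, 1), (18, 1)])
v19: WRITE c=13  (c history now [(1, 10), (10, 9), (19, 13)])
READ d @v14: history=[(3, 2), (4, 2), (7, 1), (11, 14)] -> pick v11 -> 14
READ b @v18: history=[(6, 8), (12, 10), (13, 12), (14, 6), (15, 9), (16, 11)] -> pick v16 -> 11
v20: WRITE d=5  (d history now [(3, 2), (4, 2), (7, 1), (11, 14), (20, 5)])
v21: WRITE d=3  (d history now [(3, 2), (4, 2), (7, 1), (11, 14), (20, 5), (21, 3)])
READ a @v2: history=[(2, 2), (5, 3), (8, 7), (9, 9), (17, 1), (18, 1)] -> pick v2 -> 2
v22: WRITE d=8  (d history now [(3, 2), (4, 2), (7, 1), (11, 14), (20, 5), (21, 3), (22, 8)])
v23: WRITE d=5  (d history now [(3, 2), (4, 2), (7, 1), (11, 14), (20, 5), (21, 3), (22, 8), (23, 5)])
v24: WRITE b=5  (b history now [(6, 8), (12, 10), (13, 12), (14, 6), (15, 9), (16, 11), (24, 5)])

Answer: 10
9
3
10
2
3
14
11
2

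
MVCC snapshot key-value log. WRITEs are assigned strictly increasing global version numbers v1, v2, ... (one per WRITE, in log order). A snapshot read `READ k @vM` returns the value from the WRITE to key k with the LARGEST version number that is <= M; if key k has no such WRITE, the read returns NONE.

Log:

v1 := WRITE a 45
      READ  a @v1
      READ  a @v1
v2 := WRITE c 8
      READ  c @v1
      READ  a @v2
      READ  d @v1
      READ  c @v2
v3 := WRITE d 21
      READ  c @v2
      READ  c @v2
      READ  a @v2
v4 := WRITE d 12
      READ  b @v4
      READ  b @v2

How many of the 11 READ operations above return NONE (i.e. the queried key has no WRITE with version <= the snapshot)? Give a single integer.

Answer: 4

Derivation:
v1: WRITE a=45  (a history now [(1, 45)])
READ a @v1: history=[(1, 45)] -> pick v1 -> 45
READ a @v1: history=[(1, 45)] -> pick v1 -> 45
v2: WRITE c=8  (c history now [(2, 8)])
READ c @v1: history=[(2, 8)] -> no version <= 1 -> NONE
READ a @v2: history=[(1, 45)] -> pick v1 -> 45
READ d @v1: history=[] -> no version <= 1 -> NONE
READ c @v2: history=[(2, 8)] -> pick v2 -> 8
v3: WRITE d=21  (d history now [(3, 21)])
READ c @v2: history=[(2, 8)] -> pick v2 -> 8
READ c @v2: history=[(2, 8)] -> pick v2 -> 8
READ a @v2: history=[(1, 45)] -> pick v1 -> 45
v4: WRITE d=12  (d history now [(3, 21), (4, 12)])
READ b @v4: history=[] -> no version <= 4 -> NONE
READ b @v2: history=[] -> no version <= 2 -> NONE
Read results in order: ['45', '45', 'NONE', '45', 'NONE', '8', '8', '8', '45', 'NONE', 'NONE']
NONE count = 4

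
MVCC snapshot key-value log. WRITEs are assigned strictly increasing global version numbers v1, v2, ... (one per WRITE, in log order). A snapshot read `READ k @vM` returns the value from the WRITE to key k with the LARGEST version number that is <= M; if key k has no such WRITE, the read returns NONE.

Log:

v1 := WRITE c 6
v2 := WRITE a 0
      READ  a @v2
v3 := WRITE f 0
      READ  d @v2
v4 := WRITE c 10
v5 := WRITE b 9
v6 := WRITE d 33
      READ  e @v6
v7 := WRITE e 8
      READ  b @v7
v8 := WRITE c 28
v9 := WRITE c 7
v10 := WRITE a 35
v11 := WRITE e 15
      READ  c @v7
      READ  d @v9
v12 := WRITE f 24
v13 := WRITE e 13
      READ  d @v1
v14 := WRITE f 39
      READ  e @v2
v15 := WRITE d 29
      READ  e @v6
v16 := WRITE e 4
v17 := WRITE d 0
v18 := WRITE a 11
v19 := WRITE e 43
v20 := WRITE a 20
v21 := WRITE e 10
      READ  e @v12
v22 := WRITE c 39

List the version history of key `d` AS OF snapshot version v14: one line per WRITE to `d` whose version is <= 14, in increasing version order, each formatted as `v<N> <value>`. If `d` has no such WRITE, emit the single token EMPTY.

Answer: v6 33

Derivation:
Scan writes for key=d with version <= 14:
  v1 WRITE c 6 -> skip
  v2 WRITE a 0 -> skip
  v3 WRITE f 0 -> skip
  v4 WRITE c 10 -> skip
  v5 WRITE b 9 -> skip
  v6 WRITE d 33 -> keep
  v7 WRITE e 8 -> skip
  v8 WRITE c 28 -> skip
  v9 WRITE c 7 -> skip
  v10 WRITE a 35 -> skip
  v11 WRITE e 15 -> skip
  v12 WRITE f 24 -> skip
  v13 WRITE e 13 -> skip
  v14 WRITE f 39 -> skip
  v15 WRITE d 29 -> drop (> snap)
  v16 WRITE e 4 -> skip
  v17 WRITE d 0 -> drop (> snap)
  v18 WRITE a 11 -> skip
  v19 WRITE e 43 -> skip
  v20 WRITE a 20 -> skip
  v21 WRITE e 10 -> skip
  v22 WRITE c 39 -> skip
Collected: [(6, 33)]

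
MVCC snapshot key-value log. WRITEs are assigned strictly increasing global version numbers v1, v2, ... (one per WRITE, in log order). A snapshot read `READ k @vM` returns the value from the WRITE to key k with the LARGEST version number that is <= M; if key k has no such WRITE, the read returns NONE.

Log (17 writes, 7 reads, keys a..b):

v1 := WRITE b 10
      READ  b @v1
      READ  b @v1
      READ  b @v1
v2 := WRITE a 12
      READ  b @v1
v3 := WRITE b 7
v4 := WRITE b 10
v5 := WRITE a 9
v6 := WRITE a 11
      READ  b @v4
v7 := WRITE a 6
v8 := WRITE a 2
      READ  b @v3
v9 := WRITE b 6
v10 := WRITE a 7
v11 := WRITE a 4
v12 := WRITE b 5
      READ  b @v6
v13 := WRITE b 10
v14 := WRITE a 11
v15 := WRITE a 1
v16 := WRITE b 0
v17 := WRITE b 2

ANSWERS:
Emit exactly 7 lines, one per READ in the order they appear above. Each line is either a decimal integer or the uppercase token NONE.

Answer: 10
10
10
10
10
7
10

Derivation:
v1: WRITE b=10  (b history now [(1, 10)])
READ b @v1: history=[(1, 10)] -> pick v1 -> 10
READ b @v1: history=[(1, 10)] -> pick v1 -> 10
READ b @v1: history=[(1, 10)] -> pick v1 -> 10
v2: WRITE a=12  (a history now [(2, 12)])
READ b @v1: history=[(1, 10)] -> pick v1 -> 10
v3: WRITE b=7  (b history now [(1, 10), (3, 7)])
v4: WRITE b=10  (b history now [(1, 10), (3, 7), (4, 10)])
v5: WRITE a=9  (a history now [(2, 12), (5, 9)])
v6: WRITE a=11  (a history now [(2, 12), (5, 9), (6, 11)])
READ b @v4: history=[(1, 10), (3, 7), (4, 10)] -> pick v4 -> 10
v7: WRITE a=6  (a history now [(2, 12), (5, 9), (6, 11), (7, 6)])
v8: WRITE a=2  (a history now [(2, 12), (5, 9), (6, 11), (7, 6), (8, 2)])
READ b @v3: history=[(1, 10), (3, 7), (4, 10)] -> pick v3 -> 7
v9: WRITE b=6  (b history now [(1, 10), (3, 7), (4, 10), (9, 6)])
v10: WRITE a=7  (a history now [(2, 12), (5, 9), (6, 11), (7, 6), (8, 2), (10, 7)])
v11: WRITE a=4  (a history now [(2, 12), (5, 9), (6, 11), (7, 6), (8, 2), (10, 7), (11, 4)])
v12: WRITE b=5  (b history now [(1, 10), (3, 7), (4, 10), (9, 6), (12, 5)])
READ b @v6: history=[(1, 10), (3, 7), (4, 10), (9, 6), (12, 5)] -> pick v4 -> 10
v13: WRITE b=10  (b history now [(1, 10), (3, 7), (4, 10), (9, 6), (12, 5), (13, 10)])
v14: WRITE a=11  (a history now [(2, 12), (5, 9), (6, 11), (7, 6), (8, 2), (10, 7), (11, 4), (14, 11)])
v15: WRITE a=1  (a history now [(2, 12), (5, 9), (6, 11), (7, 6), (8, 2), (10, 7), (11, 4), (14, 11), (15, 1)])
v16: WRITE b=0  (b history now [(1, 10), (3, 7), (4, 10), (9, 6), (12, 5), (13, 10), (16, 0)])
v17: WRITE b=2  (b history now [(1, 10), (3, 7), (4, 10), (9, 6), (12, 5), (13, 10), (16, 0), (17, 2)])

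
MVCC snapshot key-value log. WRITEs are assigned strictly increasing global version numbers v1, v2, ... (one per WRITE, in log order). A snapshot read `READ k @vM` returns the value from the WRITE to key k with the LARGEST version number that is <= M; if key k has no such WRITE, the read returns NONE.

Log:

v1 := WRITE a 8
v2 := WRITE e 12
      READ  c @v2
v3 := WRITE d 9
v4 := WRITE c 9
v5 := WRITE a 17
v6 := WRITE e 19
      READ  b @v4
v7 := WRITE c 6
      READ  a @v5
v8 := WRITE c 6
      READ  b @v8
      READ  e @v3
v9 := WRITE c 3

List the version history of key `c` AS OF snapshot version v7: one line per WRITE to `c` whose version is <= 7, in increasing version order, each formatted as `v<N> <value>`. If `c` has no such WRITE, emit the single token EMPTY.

Answer: v4 9
v7 6

Derivation:
Scan writes for key=c with version <= 7:
  v1 WRITE a 8 -> skip
  v2 WRITE e 12 -> skip
  v3 WRITE d 9 -> skip
  v4 WRITE c 9 -> keep
  v5 WRITE a 17 -> skip
  v6 WRITE e 19 -> skip
  v7 WRITE c 6 -> keep
  v8 WRITE c 6 -> drop (> snap)
  v9 WRITE c 3 -> drop (> snap)
Collected: [(4, 9), (7, 6)]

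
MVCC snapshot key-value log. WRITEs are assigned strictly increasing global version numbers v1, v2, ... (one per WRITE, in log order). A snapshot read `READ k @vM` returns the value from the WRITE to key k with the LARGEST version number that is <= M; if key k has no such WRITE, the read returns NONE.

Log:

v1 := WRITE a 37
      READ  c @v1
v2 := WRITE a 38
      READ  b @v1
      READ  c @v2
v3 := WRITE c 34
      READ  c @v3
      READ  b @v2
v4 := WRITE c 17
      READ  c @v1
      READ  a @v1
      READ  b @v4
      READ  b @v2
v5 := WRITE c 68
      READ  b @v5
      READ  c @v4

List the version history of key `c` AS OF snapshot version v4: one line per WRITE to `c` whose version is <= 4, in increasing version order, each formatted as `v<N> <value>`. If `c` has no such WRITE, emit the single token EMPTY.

Scan writes for key=c with version <= 4:
  v1 WRITE a 37 -> skip
  v2 WRITE a 38 -> skip
  v3 WRITE c 34 -> keep
  v4 WRITE c 17 -> keep
  v5 WRITE c 68 -> drop (> snap)
Collected: [(3, 34), (4, 17)]

Answer: v3 34
v4 17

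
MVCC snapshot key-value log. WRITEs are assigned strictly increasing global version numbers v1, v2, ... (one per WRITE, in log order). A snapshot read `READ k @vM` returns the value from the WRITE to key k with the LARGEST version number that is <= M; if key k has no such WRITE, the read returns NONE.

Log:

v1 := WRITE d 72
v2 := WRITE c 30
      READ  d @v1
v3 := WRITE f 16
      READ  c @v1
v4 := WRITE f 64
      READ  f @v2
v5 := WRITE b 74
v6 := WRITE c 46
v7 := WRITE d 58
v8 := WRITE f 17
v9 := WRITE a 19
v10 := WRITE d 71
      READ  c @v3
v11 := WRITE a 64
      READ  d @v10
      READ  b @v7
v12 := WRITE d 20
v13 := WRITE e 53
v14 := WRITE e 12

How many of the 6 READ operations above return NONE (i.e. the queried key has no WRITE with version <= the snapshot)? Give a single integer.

Answer: 2

Derivation:
v1: WRITE d=72  (d history now [(1, 72)])
v2: WRITE c=30  (c history now [(2, 30)])
READ d @v1: history=[(1, 72)] -> pick v1 -> 72
v3: WRITE f=16  (f history now [(3, 16)])
READ c @v1: history=[(2, 30)] -> no version <= 1 -> NONE
v4: WRITE f=64  (f history now [(3, 16), (4, 64)])
READ f @v2: history=[(3, 16), (4, 64)] -> no version <= 2 -> NONE
v5: WRITE b=74  (b history now [(5, 74)])
v6: WRITE c=46  (c history now [(2, 30), (6, 46)])
v7: WRITE d=58  (d history now [(1, 72), (7, 58)])
v8: WRITE f=17  (f history now [(3, 16), (4, 64), (8, 17)])
v9: WRITE a=19  (a history now [(9, 19)])
v10: WRITE d=71  (d history now [(1, 72), (7, 58), (10, 71)])
READ c @v3: history=[(2, 30), (6, 46)] -> pick v2 -> 30
v11: WRITE a=64  (a history now [(9, 19), (11, 64)])
READ d @v10: history=[(1, 72), (7, 58), (10, 71)] -> pick v10 -> 71
READ b @v7: history=[(5, 74)] -> pick v5 -> 74
v12: WRITE d=20  (d history now [(1, 72), (7, 58), (10, 71), (12, 20)])
v13: WRITE e=53  (e history now [(13, 53)])
v14: WRITE e=12  (e history now [(13, 53), (14, 12)])
Read results in order: ['72', 'NONE', 'NONE', '30', '71', '74']
NONE count = 2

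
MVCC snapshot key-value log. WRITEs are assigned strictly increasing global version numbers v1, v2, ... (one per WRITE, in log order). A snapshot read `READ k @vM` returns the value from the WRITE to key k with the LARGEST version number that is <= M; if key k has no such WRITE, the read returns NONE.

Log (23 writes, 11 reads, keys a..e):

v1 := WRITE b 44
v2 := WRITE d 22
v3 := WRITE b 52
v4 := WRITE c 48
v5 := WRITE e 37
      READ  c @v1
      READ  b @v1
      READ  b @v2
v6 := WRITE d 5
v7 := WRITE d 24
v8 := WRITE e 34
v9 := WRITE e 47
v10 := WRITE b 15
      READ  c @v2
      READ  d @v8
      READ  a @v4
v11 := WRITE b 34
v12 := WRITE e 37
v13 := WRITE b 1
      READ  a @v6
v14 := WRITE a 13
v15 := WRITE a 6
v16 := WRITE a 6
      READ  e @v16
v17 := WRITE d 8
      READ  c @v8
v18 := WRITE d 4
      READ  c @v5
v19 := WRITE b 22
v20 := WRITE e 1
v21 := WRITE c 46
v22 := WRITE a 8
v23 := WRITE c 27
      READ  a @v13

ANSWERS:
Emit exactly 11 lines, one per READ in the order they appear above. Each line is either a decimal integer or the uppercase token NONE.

Answer: NONE
44
44
NONE
24
NONE
NONE
37
48
48
NONE

Derivation:
v1: WRITE b=44  (b history now [(1, 44)])
v2: WRITE d=22  (d history now [(2, 22)])
v3: WRITE b=52  (b history now [(1, 44), (3, 52)])
v4: WRITE c=48  (c history now [(4, 48)])
v5: WRITE e=37  (e history now [(5, 37)])
READ c @v1: history=[(4, 48)] -> no version <= 1 -> NONE
READ b @v1: history=[(1, 44), (3, 52)] -> pick v1 -> 44
READ b @v2: history=[(1, 44), (3, 52)] -> pick v1 -> 44
v6: WRITE d=5  (d history now [(2, 22), (6, 5)])
v7: WRITE d=24  (d history now [(2, 22), (6, 5), (7, 24)])
v8: WRITE e=34  (e history now [(5, 37), (8, 34)])
v9: WRITE e=47  (e history now [(5, 37), (8, 34), (9, 47)])
v10: WRITE b=15  (b history now [(1, 44), (3, 52), (10, 15)])
READ c @v2: history=[(4, 48)] -> no version <= 2 -> NONE
READ d @v8: history=[(2, 22), (6, 5), (7, 24)] -> pick v7 -> 24
READ a @v4: history=[] -> no version <= 4 -> NONE
v11: WRITE b=34  (b history now [(1, 44), (3, 52), (10, 15), (11, 34)])
v12: WRITE e=37  (e history now [(5, 37), (8, 34), (9, 47), (12, 37)])
v13: WRITE b=1  (b history now [(1, 44), (3, 52), (10, 15), (11, 34), (13, 1)])
READ a @v6: history=[] -> no version <= 6 -> NONE
v14: WRITE a=13  (a history now [(14, 13)])
v15: WRITE a=6  (a history now [(14, 13), (15, 6)])
v16: WRITE a=6  (a history now [(14, 13), (15, 6), (16, 6)])
READ e @v16: history=[(5, 37), (8, 34), (9, 47), (12, 37)] -> pick v12 -> 37
v17: WRITE d=8  (d history now [(2, 22), (6, 5), (7, 24), (17, 8)])
READ c @v8: history=[(4, 48)] -> pick v4 -> 48
v18: WRITE d=4  (d history now [(2, 22), (6, 5), (7, 24), (17, 8), (18, 4)])
READ c @v5: history=[(4, 48)] -> pick v4 -> 48
v19: WRITE b=22  (b history now [(1, 44), (3, 52), (10, 15), (11, 34), (13, 1), (19, 22)])
v20: WRITE e=1  (e history now [(5, 37), (8, 34), (9, 47), (12, 37), (20, 1)])
v21: WRITE c=46  (c history now [(4, 48), (21, 46)])
v22: WRITE a=8  (a history now [(14, 13), (15, 6), (16, 6), (22, 8)])
v23: WRITE c=27  (c history now [(4, 48), (21, 46), (23, 27)])
READ a @v13: history=[(14, 13), (15, 6), (16, 6), (22, 8)] -> no version <= 13 -> NONE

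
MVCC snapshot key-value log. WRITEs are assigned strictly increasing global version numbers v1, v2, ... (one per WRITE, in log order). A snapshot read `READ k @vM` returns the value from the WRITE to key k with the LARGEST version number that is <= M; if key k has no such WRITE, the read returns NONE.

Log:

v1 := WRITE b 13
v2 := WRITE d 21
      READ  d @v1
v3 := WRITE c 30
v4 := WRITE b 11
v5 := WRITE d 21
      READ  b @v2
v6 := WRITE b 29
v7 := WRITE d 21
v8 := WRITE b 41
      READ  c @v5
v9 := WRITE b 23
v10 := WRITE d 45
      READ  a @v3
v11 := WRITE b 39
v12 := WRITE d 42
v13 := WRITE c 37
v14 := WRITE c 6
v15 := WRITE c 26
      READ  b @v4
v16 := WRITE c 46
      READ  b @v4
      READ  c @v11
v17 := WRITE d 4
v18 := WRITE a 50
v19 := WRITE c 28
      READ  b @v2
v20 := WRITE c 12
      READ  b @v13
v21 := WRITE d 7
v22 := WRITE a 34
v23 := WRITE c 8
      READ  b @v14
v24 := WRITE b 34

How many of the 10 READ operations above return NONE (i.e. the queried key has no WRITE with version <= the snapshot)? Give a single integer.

Answer: 2

Derivation:
v1: WRITE b=13  (b history now [(1, 13)])
v2: WRITE d=21  (d history now [(2, 21)])
READ d @v1: history=[(2, 21)] -> no version <= 1 -> NONE
v3: WRITE c=30  (c history now [(3, 30)])
v4: WRITE b=11  (b history now [(1, 13), (4, 11)])
v5: WRITE d=21  (d history now [(2, 21), (5, 21)])
READ b @v2: history=[(1, 13), (4, 11)] -> pick v1 -> 13
v6: WRITE b=29  (b history now [(1, 13), (4, 11), (6, 29)])
v7: WRITE d=21  (d history now [(2, 21), (5, 21), (7, 21)])
v8: WRITE b=41  (b history now [(1, 13), (4, 11), (6, 29), (8, 41)])
READ c @v5: history=[(3, 30)] -> pick v3 -> 30
v9: WRITE b=23  (b history now [(1, 13), (4, 11), (6, 29), (8, 41), (9, 23)])
v10: WRITE d=45  (d history now [(2, 21), (5, 21), (7, 21), (10, 45)])
READ a @v3: history=[] -> no version <= 3 -> NONE
v11: WRITE b=39  (b history now [(1, 13), (4, 11), (6, 29), (8, 41), (9, 23), (11, 39)])
v12: WRITE d=42  (d history now [(2, 21), (5, 21), (7, 21), (10, 45), (12, 42)])
v13: WRITE c=37  (c history now [(3, 30), (13, 37)])
v14: WRITE c=6  (c history now [(3, 30), (13, 37), (14, 6)])
v15: WRITE c=26  (c history now [(3, 30), (13, 37), (14, 6), (15, 26)])
READ b @v4: history=[(1, 13), (4, 11), (6, 29), (8, 41), (9, 23), (11, 39)] -> pick v4 -> 11
v16: WRITE c=46  (c history now [(3, 30), (13, 37), (14, 6), (15, 26), (16, 46)])
READ b @v4: history=[(1, 13), (4, 11), (6, 29), (8, 41), (9, 23), (11, 39)] -> pick v4 -> 11
READ c @v11: history=[(3, 30), (13, 37), (14, 6), (15, 26), (16, 46)] -> pick v3 -> 30
v17: WRITE d=4  (d history now [(2, 21), (5, 21), (7, 21), (10, 45), (12, 42), (17, 4)])
v18: WRITE a=50  (a history now [(18, 50)])
v19: WRITE c=28  (c history now [(3, 30), (13, 37), (14, 6), (15, 26), (16, 46), (19, 28)])
READ b @v2: history=[(1, 13), (4, 11), (6, 29), (8, 41), (9, 23), (11, 39)] -> pick v1 -> 13
v20: WRITE c=12  (c history now [(3, 30), (13, 37), (14, 6), (15, 26), (16, 46), (19, 28), (20, 12)])
READ b @v13: history=[(1, 13), (4, 11), (6, 29), (8, 41), (9, 23), (11, 39)] -> pick v11 -> 39
v21: WRITE d=7  (d history now [(2, 21), (5, 21), (7, 21), (10, 45), (12, 42), (17, 4), (21, 7)])
v22: WRITE a=34  (a history now [(18, 50), (22, 34)])
v23: WRITE c=8  (c history now [(3, 30), (13, 37), (14, 6), (15, 26), (16, 46), (19, 28), (20, 12), (23, 8)])
READ b @v14: history=[(1, 13), (4, 11), (6, 29), (8, 41), (9, 23), (11, 39)] -> pick v11 -> 39
v24: WRITE b=34  (b history now [(1, 13), (4, 11), (6, 29), (8, 41), (9, 23), (11, 39), (24, 34)])
Read results in order: ['NONE', '13', '30', 'NONE', '11', '11', '30', '13', '39', '39']
NONE count = 2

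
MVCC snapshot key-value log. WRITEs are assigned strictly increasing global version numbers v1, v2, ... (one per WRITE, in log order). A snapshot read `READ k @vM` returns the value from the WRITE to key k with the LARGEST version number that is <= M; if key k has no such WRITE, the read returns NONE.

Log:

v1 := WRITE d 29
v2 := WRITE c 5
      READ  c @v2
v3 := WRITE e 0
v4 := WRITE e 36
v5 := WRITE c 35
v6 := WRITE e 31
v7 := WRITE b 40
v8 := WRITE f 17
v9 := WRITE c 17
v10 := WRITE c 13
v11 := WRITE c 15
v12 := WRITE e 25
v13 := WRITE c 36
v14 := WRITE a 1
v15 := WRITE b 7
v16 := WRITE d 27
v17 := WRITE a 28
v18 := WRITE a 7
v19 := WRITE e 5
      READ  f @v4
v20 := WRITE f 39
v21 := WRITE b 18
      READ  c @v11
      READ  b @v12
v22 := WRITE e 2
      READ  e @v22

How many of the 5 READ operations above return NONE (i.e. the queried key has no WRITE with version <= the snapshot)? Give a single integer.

v1: WRITE d=29  (d history now [(1, 29)])
v2: WRITE c=5  (c history now [(2, 5)])
READ c @v2: history=[(2, 5)] -> pick v2 -> 5
v3: WRITE e=0  (e history now [(3, 0)])
v4: WRITE e=36  (e history now [(3, 0), (4, 36)])
v5: WRITE c=35  (c history now [(2, 5), (5, 35)])
v6: WRITE e=31  (e history now [(3, 0), (4, 36), (6, 31)])
v7: WRITE b=40  (b history now [(7, 40)])
v8: WRITE f=17  (f history now [(8, 17)])
v9: WRITE c=17  (c history now [(2, 5), (5, 35), (9, 17)])
v10: WRITE c=13  (c history now [(2, 5), (5, 35), (9, 17), (10, 13)])
v11: WRITE c=15  (c history now [(2, 5), (5, 35), (9, 17), (10, 13), (11, 15)])
v12: WRITE e=25  (e history now [(3, 0), (4, 36), (6, 31), (12, 25)])
v13: WRITE c=36  (c history now [(2, 5), (5, 35), (9, 17), (10, 13), (11, 15), (13, 36)])
v14: WRITE a=1  (a history now [(14, 1)])
v15: WRITE b=7  (b history now [(7, 40), (15, 7)])
v16: WRITE d=27  (d history now [(1, 29), (16, 27)])
v17: WRITE a=28  (a history now [(14, 1), (17, 28)])
v18: WRITE a=7  (a history now [(14, 1), (17, 28), (18, 7)])
v19: WRITE e=5  (e history now [(3, 0), (4, 36), (6, 31), (12, 25), (19, 5)])
READ f @v4: history=[(8, 17)] -> no version <= 4 -> NONE
v20: WRITE f=39  (f history now [(8, 17), (20, 39)])
v21: WRITE b=18  (b history now [(7, 40), (15, 7), (21, 18)])
READ c @v11: history=[(2, 5), (5, 35), (9, 17), (10, 13), (11, 15), (13, 36)] -> pick v11 -> 15
READ b @v12: history=[(7, 40), (15, 7), (21, 18)] -> pick v7 -> 40
v22: WRITE e=2  (e history now [(3, 0), (4, 36), (6, 31), (12, 25), (19, 5), (22, 2)])
READ e @v22: history=[(3, 0), (4, 36), (6, 31), (12, 25), (19, 5), (22, 2)] -> pick v22 -> 2
Read results in order: ['5', 'NONE', '15', '40', '2']
NONE count = 1

Answer: 1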